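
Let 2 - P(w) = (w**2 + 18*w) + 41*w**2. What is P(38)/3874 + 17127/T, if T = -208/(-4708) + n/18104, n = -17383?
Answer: -707504945306287/37807107871 ≈ -18714.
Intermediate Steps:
P(w) = 2 - 42*w**2 - 18*w (P(w) = 2 - ((w**2 + 18*w) + 41*w**2) = 2 - (18*w + 42*w**2) = 2 + (-42*w**2 - 18*w) = 2 - 42*w**2 - 18*w)
T = -19518383/21308408 (T = -208/(-4708) - 17383/18104 = -208*(-1/4708) - 17383*1/18104 = 52/1177 - 17383/18104 = -19518383/21308408 ≈ -0.91599)
P(38)/3874 + 17127/T = (2 - 42*38**2 - 18*38)/3874 + 17127/(-19518383/21308408) = (2 - 42*1444 - 684)*(1/3874) + 17127*(-21308408/19518383) = (2 - 60648 - 684)*(1/3874) - 364949103816/19518383 = -61330*1/3874 - 364949103816/19518383 = -30665/1937 - 364949103816/19518383 = -707504945306287/37807107871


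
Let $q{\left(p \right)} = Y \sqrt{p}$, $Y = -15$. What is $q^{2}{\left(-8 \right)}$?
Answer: $-1800$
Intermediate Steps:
$q{\left(p \right)} = - 15 \sqrt{p}$
$q^{2}{\left(-8 \right)} = \left(- 15 \sqrt{-8}\right)^{2} = \left(- 15 \cdot 2 i \sqrt{2}\right)^{2} = \left(- 30 i \sqrt{2}\right)^{2} = -1800$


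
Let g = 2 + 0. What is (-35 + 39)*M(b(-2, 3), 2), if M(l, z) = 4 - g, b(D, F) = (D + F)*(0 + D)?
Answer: 8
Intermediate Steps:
g = 2
b(D, F) = D*(D + F) (b(D, F) = (D + F)*D = D*(D + F))
M(l, z) = 2 (M(l, z) = 4 - 1*2 = 4 - 2 = 2)
(-35 + 39)*M(b(-2, 3), 2) = (-35 + 39)*2 = 4*2 = 8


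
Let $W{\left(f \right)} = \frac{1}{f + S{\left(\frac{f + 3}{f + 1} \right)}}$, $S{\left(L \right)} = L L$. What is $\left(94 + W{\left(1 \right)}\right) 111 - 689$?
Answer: $\frac{48836}{5} \approx 9767.2$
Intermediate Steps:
$S{\left(L \right)} = L^{2}$
$W{\left(f \right)} = \frac{1}{f + \frac{\left(3 + f\right)^{2}}{\left(1 + f\right)^{2}}}$ ($W{\left(f \right)} = \frac{1}{f + \left(\frac{f + 3}{f + 1}\right)^{2}} = \frac{1}{f + \left(\frac{3 + f}{1 + f}\right)^{2}} = \frac{1}{f + \frac{\left(3 + f\right)^{2}}{\left(1 + f\right)^{2}}}$)
$\left(94 + W{\left(1 \right)}\right) 111 - 689 = \left(94 + \frac{\left(1 + 1\right)^{2}}{\left(3 + 1\right)^{2} + 1 \left(1 + 1\right)^{2}}\right) 111 - 689 = \left(94 + \frac{2^{2}}{4^{2} + 1 \cdot 2^{2}}\right) 111 - 689 = \left(94 + \frac{4}{16 + 1 \cdot 4}\right) 111 - 689 = \left(94 + \frac{4}{16 + 4}\right) 111 - 689 = \left(94 + \frac{4}{20}\right) 111 - 689 = \left(94 + 4 \cdot \frac{1}{20}\right) 111 - 689 = \left(94 + \frac{1}{5}\right) 111 - 689 = \frac{471}{5} \cdot 111 - 689 = \frac{52281}{5} - 689 = \frac{48836}{5}$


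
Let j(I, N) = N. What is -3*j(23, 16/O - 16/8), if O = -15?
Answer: 46/5 ≈ 9.2000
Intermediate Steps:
-3*j(23, 16/O - 16/8) = -3*(16/(-15) - 16/8) = -3*(16*(-1/15) - 16*1/8) = -3*(-16/15 - 2) = -3*(-46/15) = 46/5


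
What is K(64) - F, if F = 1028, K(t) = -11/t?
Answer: -65803/64 ≈ -1028.2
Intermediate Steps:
K(64) - F = -11/64 - 1*1028 = -11*1/64 - 1028 = -11/64 - 1028 = -65803/64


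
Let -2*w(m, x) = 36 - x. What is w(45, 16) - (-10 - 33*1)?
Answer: 33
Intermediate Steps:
w(m, x) = -18 + x/2 (w(m, x) = -(36 - x)/2 = -18 + x/2)
w(45, 16) - (-10 - 33*1) = (-18 + (1/2)*16) - (-10 - 33*1) = (-18 + 8) - (-10 - 33) = -10 - 1*(-43) = -10 + 43 = 33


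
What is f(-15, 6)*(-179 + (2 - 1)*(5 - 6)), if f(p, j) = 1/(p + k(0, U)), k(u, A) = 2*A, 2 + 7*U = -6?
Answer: 1260/121 ≈ 10.413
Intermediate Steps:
U = -8/7 (U = -2/7 + (⅐)*(-6) = -2/7 - 6/7 = -8/7 ≈ -1.1429)
f(p, j) = 1/(-16/7 + p) (f(p, j) = 1/(p + 2*(-8/7)) = 1/(p - 16/7) = 1/(-16/7 + p))
f(-15, 6)*(-179 + (2 - 1)*(5 - 6)) = (7/(-16 + 7*(-15)))*(-179 + (2 - 1)*(5 - 6)) = (7/(-16 - 105))*(-179 + 1*(-1)) = (7/(-121))*(-179 - 1) = (7*(-1/121))*(-180) = -7/121*(-180) = 1260/121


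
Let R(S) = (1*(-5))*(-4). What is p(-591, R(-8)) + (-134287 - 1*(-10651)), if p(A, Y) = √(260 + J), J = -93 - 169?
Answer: -123636 + I*√2 ≈ -1.2364e+5 + 1.4142*I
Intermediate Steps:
R(S) = 20 (R(S) = -5*(-4) = 20)
J = -262
p(A, Y) = I*√2 (p(A, Y) = √(260 - 262) = √(-2) = I*√2)
p(-591, R(-8)) + (-134287 - 1*(-10651)) = I*√2 + (-134287 - 1*(-10651)) = I*√2 + (-134287 + 10651) = I*√2 - 123636 = -123636 + I*√2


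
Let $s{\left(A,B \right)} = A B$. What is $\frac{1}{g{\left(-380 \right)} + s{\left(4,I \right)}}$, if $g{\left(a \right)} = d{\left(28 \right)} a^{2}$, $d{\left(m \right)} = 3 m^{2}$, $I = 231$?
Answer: $\frac{1}{339629724} \approx 2.9444 \cdot 10^{-9}$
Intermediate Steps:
$g{\left(a \right)} = 2352 a^{2}$ ($g{\left(a \right)} = 3 \cdot 28^{2} a^{2} = 3 \cdot 784 a^{2} = 2352 a^{2}$)
$\frac{1}{g{\left(-380 \right)} + s{\left(4,I \right)}} = \frac{1}{2352 \left(-380\right)^{2} + 4 \cdot 231} = \frac{1}{2352 \cdot 144400 + 924} = \frac{1}{339628800 + 924} = \frac{1}{339629724}$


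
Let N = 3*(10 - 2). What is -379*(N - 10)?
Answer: -5306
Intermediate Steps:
N = 24 (N = 3*8 = 24)
-379*(N - 10) = -379*(24 - 10) = -379*14 = -5306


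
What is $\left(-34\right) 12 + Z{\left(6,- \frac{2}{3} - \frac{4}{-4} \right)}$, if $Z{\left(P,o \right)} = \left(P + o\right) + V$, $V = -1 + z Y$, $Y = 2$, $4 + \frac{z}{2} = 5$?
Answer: $- \frac{1196}{3} \approx -398.67$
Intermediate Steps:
$z = 2$ ($z = -8 + 2 \cdot 5 = -8 + 10 = 2$)
$V = 3$ ($V = -1 + 2 \cdot 2 = -1 + 4 = 3$)
$Z{\left(P,o \right)} = 3 + P + o$ ($Z{\left(P,o \right)} = \left(P + o\right) + 3 = 3 + P + o$)
$\left(-34\right) 12 + Z{\left(6,- \frac{2}{3} - \frac{4}{-4} \right)} = \left(-34\right) 12 + \left(3 + 6 - \left(-1 + \frac{2}{3}\right)\right) = -408 + \left(3 + 6 - - \frac{1}{3}\right) = -408 + \left(3 + 6 + \left(- \frac{2}{3} + 1\right)\right) = -408 + \left(3 + 6 + \frac{1}{3}\right) = -408 + \frac{28}{3} = - \frac{1196}{3}$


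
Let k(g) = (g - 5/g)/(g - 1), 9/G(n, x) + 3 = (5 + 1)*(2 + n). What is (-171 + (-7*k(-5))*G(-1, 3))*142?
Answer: -26270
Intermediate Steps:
G(n, x) = 9/(9 + 6*n) (G(n, x) = 9/(-3 + (5 + 1)*(2 + n)) = 9/(-3 + 6*(2 + n)) = 9/(-3 + (12 + 6*n)) = 9/(9 + 6*n))
k(g) = (g - 5/g)/(-1 + g)
(-171 + (-7*k(-5))*G(-1, 3))*142 = (-171 + (-7*(-5 + (-5)²)/((-5)*(-1 - 5)))*(3/(3 + 2*(-1))))*142 = (-171 + (-(-7)*(-5 + 25)/(5*(-6)))*(3/(3 - 2)))*142 = (-171 + (-(-7)*(-1)*20/(5*6))*(3/1))*142 = (-171 + (-7*⅔)*(3*1))*142 = (-171 - 14/3*3)*142 = (-171 - 14)*142 = -185*142 = -26270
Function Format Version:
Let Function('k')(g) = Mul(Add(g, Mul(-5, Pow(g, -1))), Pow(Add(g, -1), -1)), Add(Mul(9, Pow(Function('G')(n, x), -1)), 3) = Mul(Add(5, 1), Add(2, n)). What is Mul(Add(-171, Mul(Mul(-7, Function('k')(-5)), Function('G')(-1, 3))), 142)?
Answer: -26270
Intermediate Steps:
Function('G')(n, x) = Mul(9, Pow(Add(9, Mul(6, n)), -1)) (Function('G')(n, x) = Mul(9, Pow(Add(-3, Mul(Add(5, 1), Add(2, n))), -1)) = Mul(9, Pow(Add(-3, Mul(6, Add(2, n))), -1)) = Mul(9, Pow(Add(-3, Add(12, Mul(6, n))), -1)) = Mul(9, Pow(Add(9, Mul(6, n)), -1)))
Function('k')(g) = Mul(Pow(Add(-1, g), -1), Add(g, Mul(-5, Pow(g, -1)))) (Function('k')(g) = Mul(Add(g, Mul(-5, Pow(g, -1))), Pow(Add(-1, g), -1)) = Mul(Pow(Add(-1, g), -1), Add(g, Mul(-5, Pow(g, -1)))))
Mul(Add(-171, Mul(Mul(-7, Function('k')(-5)), Function('G')(-1, 3))), 142) = Mul(Add(-171, Mul(Mul(-7, Mul(Pow(-5, -1), Pow(Add(-1, -5), -1), Add(-5, Pow(-5, 2)))), Mul(3, Pow(Add(3, Mul(2, -1)), -1)))), 142) = Mul(Add(-171, Mul(Mul(-7, Mul(Rational(-1, 5), Pow(-6, -1), Add(-5, 25))), Mul(3, Pow(Add(3, -2), -1)))), 142) = Mul(Add(-171, Mul(Mul(-7, Mul(Rational(-1, 5), Rational(-1, 6), 20)), Mul(3, Pow(1, -1)))), 142) = Mul(Add(-171, Mul(Mul(-7, Rational(2, 3)), Mul(3, 1))), 142) = Mul(Add(-171, Mul(Rational(-14, 3), 3)), 142) = Mul(Add(-171, -14), 142) = Mul(-185, 142) = -26270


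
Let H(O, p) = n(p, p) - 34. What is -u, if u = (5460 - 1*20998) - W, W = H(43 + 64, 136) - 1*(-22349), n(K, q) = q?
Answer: 37989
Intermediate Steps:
H(O, p) = -34 + p (H(O, p) = p - 34 = -34 + p)
W = 22451 (W = (-34 + 136) - 1*(-22349) = 102 + 22349 = 22451)
u = -37989 (u = (5460 - 1*20998) - 1*22451 = (5460 - 20998) - 22451 = -15538 - 22451 = -37989)
-u = -1*(-37989) = 37989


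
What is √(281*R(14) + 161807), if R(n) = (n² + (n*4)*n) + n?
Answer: √441121 ≈ 664.17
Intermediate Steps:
R(n) = n + 5*n² (R(n) = (n² + (4*n)*n) + n = (n² + 4*n²) + n = 5*n² + n = n + 5*n²)
√(281*R(14) + 161807) = √(281*(14*(1 + 5*14)) + 161807) = √(281*(14*(1 + 70)) + 161807) = √(281*(14*71) + 161807) = √(281*994 + 161807) = √(279314 + 161807) = √441121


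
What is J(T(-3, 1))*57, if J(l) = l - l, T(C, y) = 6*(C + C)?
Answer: 0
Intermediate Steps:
T(C, y) = 12*C (T(C, y) = 6*(2*C) = 12*C)
J(l) = 0
J(T(-3, 1))*57 = 0*57 = 0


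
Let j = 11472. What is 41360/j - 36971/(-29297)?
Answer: 102240952/21005949 ≈ 4.8672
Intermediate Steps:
41360/j - 36971/(-29297) = 41360/11472 - 36971/(-29297) = 41360*(1/11472) - 36971*(-1/29297) = 2585/717 + 36971/29297 = 102240952/21005949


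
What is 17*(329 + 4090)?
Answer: 75123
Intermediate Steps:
17*(329 + 4090) = 17*4419 = 75123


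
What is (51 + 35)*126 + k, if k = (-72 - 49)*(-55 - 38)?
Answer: 22089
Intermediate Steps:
k = 11253 (k = -121*(-93) = 11253)
(51 + 35)*126 + k = (51 + 35)*126 + 11253 = 86*126 + 11253 = 10836 + 11253 = 22089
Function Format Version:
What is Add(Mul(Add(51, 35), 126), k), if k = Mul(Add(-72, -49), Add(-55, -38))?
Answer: 22089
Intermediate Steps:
k = 11253 (k = Mul(-121, -93) = 11253)
Add(Mul(Add(51, 35), 126), k) = Add(Mul(Add(51, 35), 126), 11253) = Add(Mul(86, 126), 11253) = Add(10836, 11253) = 22089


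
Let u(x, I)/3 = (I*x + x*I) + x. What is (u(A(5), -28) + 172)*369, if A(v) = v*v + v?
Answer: -1763082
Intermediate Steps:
A(v) = v + v² (A(v) = v² + v = v + v²)
u(x, I) = 3*x + 6*I*x (u(x, I) = 3*((I*x + x*I) + x) = 3*((I*x + I*x) + x) = 3*(2*I*x + x) = 3*(x + 2*I*x) = 3*x + 6*I*x)
(u(A(5), -28) + 172)*369 = (3*(5*(1 + 5))*(1 + 2*(-28)) + 172)*369 = (3*(5*6)*(1 - 56) + 172)*369 = (3*30*(-55) + 172)*369 = (-4950 + 172)*369 = -4778*369 = -1763082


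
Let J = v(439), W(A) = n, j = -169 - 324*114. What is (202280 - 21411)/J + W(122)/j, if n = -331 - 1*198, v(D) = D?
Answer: 6711376476/16289095 ≈ 412.02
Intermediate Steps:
n = -529 (n = -331 - 198 = -529)
j = -37105 (j = -169 - 36936 = -37105)
W(A) = -529
J = 439
(202280 - 21411)/J + W(122)/j = (202280 - 21411)/439 - 529/(-37105) = 180869*(1/439) - 529*(-1/37105) = 180869/439 + 529/37105 = 6711376476/16289095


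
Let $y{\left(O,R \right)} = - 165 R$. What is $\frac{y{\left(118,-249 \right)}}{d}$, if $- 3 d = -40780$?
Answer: $\frac{24651}{8156} \approx 3.0224$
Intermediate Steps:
$d = \frac{40780}{3}$ ($d = \left(- \frac{1}{3}\right) \left(-40780\right) = \frac{40780}{3} \approx 13593.0$)
$\frac{y{\left(118,-249 \right)}}{d} = \frac{\left(-165\right) \left(-249\right)}{\frac{40780}{3}} = 41085 \cdot \frac{3}{40780} = \frac{24651}{8156}$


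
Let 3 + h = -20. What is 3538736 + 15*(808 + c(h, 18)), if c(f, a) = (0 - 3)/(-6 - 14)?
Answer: 14203433/4 ≈ 3.5509e+6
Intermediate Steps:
h = -23 (h = -3 - 20 = -23)
c(f, a) = 3/20 (c(f, a) = -3/(-20) = -3*(-1/20) = 3/20)
3538736 + 15*(808 + c(h, 18)) = 3538736 + 15*(808 + 3/20) = 3538736 + 15*(16163/20) = 3538736 + 48489/4 = 14203433/4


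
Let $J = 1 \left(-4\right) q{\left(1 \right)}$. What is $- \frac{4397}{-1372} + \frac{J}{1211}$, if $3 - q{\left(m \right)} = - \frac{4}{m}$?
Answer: $\frac{755193}{237356} \approx 3.1817$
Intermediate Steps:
$q{\left(m \right)} = 3 + \frac{4}{m}$ ($q{\left(m \right)} = 3 - - \frac{4}{m} = 3 + \frac{4}{m}$)
$J = -28$ ($J = 1 \left(-4\right) \left(3 + \frac{4}{1}\right) = - 4 \left(3 + 4 \cdot 1\right) = - 4 \left(3 + 4\right) = \left(-4\right) 7 = -28$)
$- \frac{4397}{-1372} + \frac{J}{1211} = - \frac{4397}{-1372} - \frac{28}{1211} = \left(-4397\right) \left(- \frac{1}{1372}\right) - \frac{4}{173} = \frac{4397}{1372} - \frac{4}{173} = \frac{755193}{237356}$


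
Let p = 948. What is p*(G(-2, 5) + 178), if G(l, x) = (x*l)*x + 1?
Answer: 122292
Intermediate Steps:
G(l, x) = 1 + l*x² (G(l, x) = (l*x)*x + 1 = l*x² + 1 = 1 + l*x²)
p*(G(-2, 5) + 178) = 948*((1 - 2*5²) + 178) = 948*((1 - 2*25) + 178) = 948*((1 - 50) + 178) = 948*(-49 + 178) = 948*129 = 122292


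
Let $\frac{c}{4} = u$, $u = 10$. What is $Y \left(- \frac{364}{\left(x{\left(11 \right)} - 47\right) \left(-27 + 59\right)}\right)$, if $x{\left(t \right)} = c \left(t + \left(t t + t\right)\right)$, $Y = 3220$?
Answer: $- \frac{73255}{11346} \approx -6.4565$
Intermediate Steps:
$c = 40$ ($c = 4 \cdot 10 = 40$)
$x{\left(t \right)} = 40 t^{2} + 80 t$ ($x{\left(t \right)} = 40 \left(t + \left(t t + t\right)\right) = 40 \left(t + \left(t^{2} + t\right)\right) = 40 \left(t + \left(t + t^{2}\right)\right) = 40 \left(t^{2} + 2 t\right) = 40 t^{2} + 80 t$)
$Y \left(- \frac{364}{\left(x{\left(11 \right)} - 47\right) \left(-27 + 59\right)}\right) = 3220 \left(- \frac{364}{\left(40 \cdot 11 \left(2 + 11\right) - 47\right) \left(-27 + 59\right)}\right) = 3220 \left(- \frac{364}{\left(40 \cdot 11 \cdot 13 - 47\right) 32}\right) = 3220 \left(- \frac{364}{\left(5720 - 47\right) 32}\right) = 3220 \left(- \frac{364}{5673 \cdot 32}\right) = 3220 \left(- \frac{364}{181536}\right) = 3220 \left(\left(-364\right) \frac{1}{181536}\right) = 3220 \left(- \frac{91}{45384}\right) = - \frac{73255}{11346}$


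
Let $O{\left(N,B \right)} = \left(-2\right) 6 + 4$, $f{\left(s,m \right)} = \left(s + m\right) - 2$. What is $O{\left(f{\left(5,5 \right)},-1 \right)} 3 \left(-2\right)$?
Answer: $48$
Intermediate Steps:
$f{\left(s,m \right)} = -2 + m + s$ ($f{\left(s,m \right)} = \left(m + s\right) - 2 = -2 + m + s$)
$O{\left(N,B \right)} = -8$ ($O{\left(N,B \right)} = -12 + 4 = -8$)
$O{\left(f{\left(5,5 \right)},-1 \right)} 3 \left(-2\right) = \left(-8\right) 3 \left(-2\right) = \left(-24\right) \left(-2\right) = 48$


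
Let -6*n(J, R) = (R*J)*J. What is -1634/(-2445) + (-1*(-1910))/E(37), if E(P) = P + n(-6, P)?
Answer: -873532/90465 ≈ -9.6560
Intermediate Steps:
n(J, R) = -R*J²/6 (n(J, R) = -R*J*J/6 = -J*R*J/6 = -R*J²/6)
E(P) = -5*P (E(P) = P - ⅙*P*(-6)² = P - ⅙*P*36 = P - 6*P = -5*P)
-1634/(-2445) + (-1*(-1910))/E(37) = -1634/(-2445) + (-1*(-1910))/((-5*37)) = -1634*(-1/2445) + 1910/(-185) = 1634/2445 + 1910*(-1/185) = 1634/2445 - 382/37 = -873532/90465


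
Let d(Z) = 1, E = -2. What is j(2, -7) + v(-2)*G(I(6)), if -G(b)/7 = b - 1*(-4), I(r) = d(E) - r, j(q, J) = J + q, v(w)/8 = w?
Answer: -117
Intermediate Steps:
v(w) = 8*w
I(r) = 1 - r
G(b) = -28 - 7*b (G(b) = -7*(b - 1*(-4)) = -7*(b + 4) = -7*(4 + b) = -28 - 7*b)
j(2, -7) + v(-2)*G(I(6)) = (-7 + 2) + (8*(-2))*(-28 - 7*(1 - 1*6)) = -5 - 16*(-28 - 7*(1 - 6)) = -5 - 16*(-28 - 7*(-5)) = -5 - 16*(-28 + 35) = -5 - 16*7 = -5 - 112 = -117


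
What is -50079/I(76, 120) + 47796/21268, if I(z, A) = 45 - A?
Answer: 89055406/132925 ≈ 669.97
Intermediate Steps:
-50079/I(76, 120) + 47796/21268 = -50079/(45 - 1*120) + 47796/21268 = -50079/(45 - 120) + 47796*(1/21268) = -50079/(-75) + 11949/5317 = -50079*(-1/75) + 11949/5317 = 16693/25 + 11949/5317 = 89055406/132925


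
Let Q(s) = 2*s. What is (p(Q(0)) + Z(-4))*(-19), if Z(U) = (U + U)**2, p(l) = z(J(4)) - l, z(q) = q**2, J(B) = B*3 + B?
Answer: -6080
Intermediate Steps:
J(B) = 4*B (J(B) = 3*B + B = 4*B)
p(l) = 256 - l (p(l) = (4*4)**2 - l = 16**2 - l = 256 - l)
Z(U) = 4*U**2 (Z(U) = (2*U)**2 = 4*U**2)
(p(Q(0)) + Z(-4))*(-19) = ((256 - 2*0) + 4*(-4)**2)*(-19) = ((256 - 1*0) + 4*16)*(-19) = ((256 + 0) + 64)*(-19) = (256 + 64)*(-19) = 320*(-19) = -6080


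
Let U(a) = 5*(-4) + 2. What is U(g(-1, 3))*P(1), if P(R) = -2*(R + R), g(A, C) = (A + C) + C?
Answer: 72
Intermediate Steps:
g(A, C) = A + 2*C
U(a) = -18 (U(a) = -20 + 2 = -18)
P(R) = -4*R
U(g(-1, 3))*P(1) = -(-72) = -18*(-4) = 72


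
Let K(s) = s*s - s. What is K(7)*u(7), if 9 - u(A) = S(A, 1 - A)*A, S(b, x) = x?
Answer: 2142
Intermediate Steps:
u(A) = 9 - A*(1 - A) (u(A) = 9 - (1 - A)*A = 9 - A*(1 - A))
K(s) = s**2 - s
K(7)*u(7) = (7*(-1 + 7))*(9 + 7*(-1 + 7)) = (7*6)*(9 + 7*6) = 42*(9 + 42) = 42*51 = 2142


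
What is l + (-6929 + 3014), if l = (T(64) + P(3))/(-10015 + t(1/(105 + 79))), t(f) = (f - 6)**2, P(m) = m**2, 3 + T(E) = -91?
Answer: -1322684691605/337851231 ≈ -3915.0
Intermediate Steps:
T(E) = -94 (T(E) = -3 - 91 = -94)
t(f) = (-6 + f)**2
l = 2877760/337851231 (l = (-94 + 3**2)/(-10015 + (-6 + 1/(105 + 79))**2) = (-94 + 9)/(-10015 + (-6 + 1/184)**2) = -85/(-10015 + (-6 + 1/184)**2) = -85/(-10015 + (-1103/184)**2) = -85/(-10015 + 1216609/33856) = -85/(-337851231/33856) = -85*(-33856/337851231) = 2877760/337851231 ≈ 0.0085178)
l + (-6929 + 3014) = 2877760/337851231 + (-6929 + 3014) = 2877760/337851231 - 3915 = -1322684691605/337851231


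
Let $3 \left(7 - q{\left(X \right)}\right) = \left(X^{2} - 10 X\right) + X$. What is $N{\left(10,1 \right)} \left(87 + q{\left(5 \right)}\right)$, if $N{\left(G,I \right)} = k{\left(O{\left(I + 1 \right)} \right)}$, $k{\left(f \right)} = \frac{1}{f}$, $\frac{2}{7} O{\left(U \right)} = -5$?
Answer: $- \frac{604}{105} \approx -5.7524$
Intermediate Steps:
$O{\left(U \right)} = - \frac{35}{2}$ ($O{\left(U \right)} = \frac{7}{2} \left(-5\right) = - \frac{35}{2}$)
$q{\left(X \right)} = 7 + 3 X - \frac{X^{2}}{3}$ ($q{\left(X \right)} = 7 - \frac{\left(X^{2} - 10 X\right) + X}{3} = 7 - \frac{X^{2} - 9 X}{3} = 7 - \left(- 3 X + \frac{X^{2}}{3}\right) = 7 + 3 X - \frac{X^{2}}{3}$)
$N{\left(G,I \right)} = - \frac{2}{35}$ ($N{\left(G,I \right)} = \frac{1}{- \frac{35}{2}} = - \frac{2}{35}$)
$N{\left(10,1 \right)} \left(87 + q{\left(5 \right)}\right) = - \frac{2 \left(87 + \left(7 + 3 \cdot 5 - \frac{5^{2}}{3}\right)\right)}{35} = - \frac{2 \left(87 + \left(7 + 15 - \frac{25}{3}\right)\right)}{35} = - \frac{2 \left(87 + \frac{41}{3}\right)}{35} = \left(- \frac{2}{35}\right) \frac{302}{3} = - \frac{604}{105}$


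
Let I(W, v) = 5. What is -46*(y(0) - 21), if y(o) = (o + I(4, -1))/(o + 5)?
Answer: 920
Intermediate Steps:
y(o) = 1 (y(o) = (o + 5)/(o + 5) = (5 + o)/(5 + o) = 1)
-46*(y(0) - 21) = -46*(1 - 21) = -46*(-20) = 920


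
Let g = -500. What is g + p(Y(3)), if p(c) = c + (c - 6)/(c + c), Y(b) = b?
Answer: -995/2 ≈ -497.50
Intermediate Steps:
p(c) = c + (-6 + c)/(2*c) (p(c) = c + (-6 + c)/((2*c)) = c + (-6 + c)*(1/(2*c)) = c + (-6 + c)/(2*c))
g + p(Y(3)) = -500 + (1/2 + 3 - 3/3) = -500 + (1/2 + 3 - 3*1/3) = -500 + (1/2 + 3 - 1) = -500 + 5/2 = -995/2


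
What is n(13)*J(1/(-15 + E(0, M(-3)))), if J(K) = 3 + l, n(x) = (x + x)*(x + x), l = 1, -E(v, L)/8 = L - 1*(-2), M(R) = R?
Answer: 2704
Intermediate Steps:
E(v, L) = -16 - 8*L (E(v, L) = -8*(L - 1*(-2)) = -8*(L + 2) = -8*(2 + L) = -16 - 8*L)
n(x) = 4*x² (n(x) = (2*x)*(2*x) = 4*x²)
J(K) = 4 (J(K) = 3 + 1 = 4)
n(13)*J(1/(-15 + E(0, M(-3)))) = (4*13²)*4 = (4*169)*4 = 676*4 = 2704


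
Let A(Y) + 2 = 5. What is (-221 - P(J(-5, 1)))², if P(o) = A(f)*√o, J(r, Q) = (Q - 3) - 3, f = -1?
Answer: 48796 + 1326*I*√5 ≈ 48796.0 + 2965.0*I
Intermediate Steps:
A(Y) = 3 (A(Y) = -2 + 5 = 3)
J(r, Q) = -6 + Q (J(r, Q) = (-3 + Q) - 3 = -6 + Q)
P(o) = 3*√o
(-221 - P(J(-5, 1)))² = (-221 - 3*√(-6 + 1))² = (-221 - 3*√(-5))² = (-221 - 3*I*√5)²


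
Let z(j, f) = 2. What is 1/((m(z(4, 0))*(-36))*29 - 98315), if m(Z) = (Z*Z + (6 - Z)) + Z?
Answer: -1/108755 ≈ -9.1950e-6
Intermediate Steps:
m(Z) = 6 + Z² (m(Z) = (Z² + (6 - Z)) + Z = (6 + Z² - Z) + Z = 6 + Z²)
1/((m(z(4, 0))*(-36))*29 - 98315) = 1/(((6 + 2²)*(-36))*29 - 98315) = 1/(((6 + 4)*(-36))*29 - 98315) = 1/((10*(-36))*29 - 98315) = 1/(-360*29 - 98315) = 1/(-10440 - 98315) = 1/(-108755) = -1/108755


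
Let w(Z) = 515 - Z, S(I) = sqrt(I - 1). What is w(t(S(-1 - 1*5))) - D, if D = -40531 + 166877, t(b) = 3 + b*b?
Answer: -125827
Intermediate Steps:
S(I) = sqrt(-1 + I)
t(b) = 3 + b**2
D = 126346
w(t(S(-1 - 1*5))) - D = (515 - (3 + (sqrt(-1 + (-1 - 1*5)))**2)) - 1*126346 = (515 - (3 + (sqrt(-1 + (-1 - 5)))**2)) - 126346 = (515 - (3 + (sqrt(-1 - 6))**2)) - 126346 = (515 - (3 + (sqrt(-7))**2)) - 126346 = (515 - (3 + (I*sqrt(7))**2)) - 126346 = (515 - (3 - 7)) - 126346 = (515 - 1*(-4)) - 126346 = (515 + 4) - 126346 = 519 - 126346 = -125827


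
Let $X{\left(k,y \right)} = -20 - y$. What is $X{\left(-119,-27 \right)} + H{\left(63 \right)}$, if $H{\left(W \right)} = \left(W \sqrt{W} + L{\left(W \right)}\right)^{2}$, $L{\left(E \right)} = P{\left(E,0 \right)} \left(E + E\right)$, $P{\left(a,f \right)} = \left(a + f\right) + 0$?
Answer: $63261898 + 3000564 \sqrt{7} \approx 7.1201 \cdot 10^{7}$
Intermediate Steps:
$P{\left(a,f \right)} = a + f$
$L{\left(E \right)} = 2 E^{2}$ ($L{\left(E \right)} = \left(E + 0\right) \left(E + E\right) = E 2 E = 2 E^{2}$)
$H{\left(W \right)} = \left(W^{\frac{3}{2}} + 2 W^{2}\right)^{2}$ ($H{\left(W \right)} = \left(W \sqrt{W} + 2 W^{2}\right)^{2} = \left(W^{\frac{3}{2}} + 2 W^{2}\right)^{2}$)
$X{\left(-119,-27 \right)} + H{\left(63 \right)} = \left(-20 - -27\right) + \left(63^{\frac{3}{2}} + 2 \cdot 63^{2}\right)^{2} = \left(-20 + 27\right) + \left(189 \sqrt{7} + 2 \cdot 3969\right)^{2} = 7 + \left(189 \sqrt{7} + 7938\right)^{2} = 7 + \left(7938 + 189 \sqrt{7}\right)^{2}$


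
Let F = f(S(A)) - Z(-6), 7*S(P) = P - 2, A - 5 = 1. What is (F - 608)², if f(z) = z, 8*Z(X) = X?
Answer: 288558169/784 ≈ 3.6806e+5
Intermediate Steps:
A = 6 (A = 5 + 1 = 6)
Z(X) = X/8
S(P) = -2/7 + P/7 (S(P) = (P - 2)/7 = (-2 + P)/7 = -2/7 + P/7)
F = 37/28 (F = (-2/7 + (⅐)*6) - (-6)/8 = (-2/7 + 6/7) - 1*(-¾) = 4/7 + ¾ = 37/28 ≈ 1.3214)
(F - 608)² = (37/28 - 608)² = (-16987/28)² = 288558169/784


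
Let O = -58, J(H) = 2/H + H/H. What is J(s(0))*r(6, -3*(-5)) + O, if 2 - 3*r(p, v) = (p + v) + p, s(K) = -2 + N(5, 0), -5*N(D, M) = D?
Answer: -547/9 ≈ -60.778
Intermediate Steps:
N(D, M) = -D/5
s(K) = -3 (s(K) = -2 - 1/5*5 = -2 - 1 = -3)
r(p, v) = 2/3 - 2*p/3 - v/3 (r(p, v) = 2/3 - ((p + v) + p)/3 = 2/3 - (v + 2*p)/3 = 2/3 + (-2*p/3 - v/3) = 2/3 - 2*p/3 - v/3)
J(H) = 1 + 2/H (J(H) = 2/H + 1 = 1 + 2/H)
J(s(0))*r(6, -3*(-5)) + O = ((2 - 3)/(-3))*(2/3 - 2/3*6 - (-1)*(-5)) - 58 = (-1/3*(-1))*(2/3 - 4 - 1/3*15) - 58 = (2/3 - 4 - 5)/3 - 58 = (1/3)*(-25/3) - 58 = -25/9 - 58 = -547/9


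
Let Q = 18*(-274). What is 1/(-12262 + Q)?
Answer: -1/17194 ≈ -5.8160e-5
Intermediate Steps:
Q = -4932
1/(-12262 + Q) = 1/(-12262 - 4932) = 1/(-17194) = -1/17194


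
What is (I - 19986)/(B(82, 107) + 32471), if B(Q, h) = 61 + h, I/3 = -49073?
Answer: -167205/32639 ≈ -5.1229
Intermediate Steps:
I = -147219 (I = 3*(-49073) = -147219)
(I - 19986)/(B(82, 107) + 32471) = (-147219 - 19986)/((61 + 107) + 32471) = -167205/(168 + 32471) = -167205/32639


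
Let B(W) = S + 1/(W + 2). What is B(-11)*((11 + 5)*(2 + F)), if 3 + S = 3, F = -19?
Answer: 272/9 ≈ 30.222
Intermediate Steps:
S = 0 (S = -3 + 3 = 0)
B(W) = 1/(2 + W) (B(W) = 0 + 1/(W + 2) = 0 + 1/(2 + W) = 1/(2 + W))
B(-11)*((11 + 5)*(2 + F)) = ((11 + 5)*(2 - 19))/(2 - 11) = (16*(-17))/(-9) = -⅑*(-272) = 272/9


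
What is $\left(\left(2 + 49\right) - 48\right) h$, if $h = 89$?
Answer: $267$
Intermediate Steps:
$\left(\left(2 + 49\right) - 48\right) h = \left(\left(2 + 49\right) - 48\right) 89 = \left(51 - 48\right) 89 = 3 \cdot 89 = 267$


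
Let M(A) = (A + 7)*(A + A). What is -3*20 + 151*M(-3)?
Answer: -3684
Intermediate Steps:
M(A) = 2*A*(7 + A) (M(A) = (7 + A)*(2*A) = 2*A*(7 + A))
-3*20 + 151*M(-3) = -3*20 + 151*(2*(-3)*(7 - 3)) = -60 + 151*(2*(-3)*4) = -60 + 151*(-24) = -60 - 3624 = -3684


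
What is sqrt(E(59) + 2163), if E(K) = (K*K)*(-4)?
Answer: I*sqrt(11761) ≈ 108.45*I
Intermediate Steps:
E(K) = -4*K**2 (E(K) = K**2*(-4) = -4*K**2)
sqrt(E(59) + 2163) = sqrt(-4*59**2 + 2163) = sqrt(-4*3481 + 2163) = sqrt(-13924 + 2163) = sqrt(-11761) = I*sqrt(11761)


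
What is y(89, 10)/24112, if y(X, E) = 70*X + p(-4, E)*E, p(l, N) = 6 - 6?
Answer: 3115/12056 ≈ 0.25838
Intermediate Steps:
p(l, N) = 0
y(X, E) = 70*X (y(X, E) = 70*X + 0*E = 70*X + 0 = 70*X)
y(89, 10)/24112 = (70*89)/24112 = 6230*(1/24112) = 3115/12056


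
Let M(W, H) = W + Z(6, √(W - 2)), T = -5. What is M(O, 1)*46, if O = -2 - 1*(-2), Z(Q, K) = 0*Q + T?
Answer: -230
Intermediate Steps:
Z(Q, K) = -5 (Z(Q, K) = 0*Q - 5 = 0 - 5 = -5)
O = 0 (O = -2 + 2 = 0)
M(W, H) = -5 + W (M(W, H) = W - 5 = -5 + W)
M(O, 1)*46 = (-5 + 0)*46 = -5*46 = -230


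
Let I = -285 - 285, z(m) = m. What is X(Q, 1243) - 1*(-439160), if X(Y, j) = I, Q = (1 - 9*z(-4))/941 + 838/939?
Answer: 438590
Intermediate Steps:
I = -570
Q = 823301/883599 (Q = (1 - 9*(-4))/941 + 838/939 = (1 + 36)*(1/941) + 838*(1/939) = 37*(1/941) + 838/939 = 37/941 + 838/939 = 823301/883599 ≈ 0.93176)
X(Y, j) = -570
X(Q, 1243) - 1*(-439160) = -570 - 1*(-439160) = -570 + 439160 = 438590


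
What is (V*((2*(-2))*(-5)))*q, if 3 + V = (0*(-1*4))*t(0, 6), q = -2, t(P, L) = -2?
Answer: 120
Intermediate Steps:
V = -3 (V = -3 + (0*(-1*4))*(-2) = -3 + (0*(-4))*(-2) = -3 + 0*(-2) = -3 + 0 = -3)
(V*((2*(-2))*(-5)))*q = -3*2*(-2)*(-5)*(-2) = -(-12)*(-5)*(-2) = -3*20*(-2) = -60*(-2) = 120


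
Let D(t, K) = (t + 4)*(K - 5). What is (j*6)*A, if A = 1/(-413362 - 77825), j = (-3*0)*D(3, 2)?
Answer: 0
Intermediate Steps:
D(t, K) = (-5 + K)*(4 + t) (D(t, K) = (4 + t)*(-5 + K) = (-5 + K)*(4 + t))
j = 0 (j = (-3*0)*(-20 - 5*3 + 4*2 + 2*3) = 0*(-20 - 15 + 8 + 6) = 0*(-21) = 0)
A = -1/491187 (A = 1/(-491187) = -1/491187 ≈ -2.0359e-6)
(j*6)*A = (0*6)*(-1/491187) = 0*(-1/491187) = 0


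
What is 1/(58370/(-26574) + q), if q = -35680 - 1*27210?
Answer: -13287/835648615 ≈ -1.5900e-5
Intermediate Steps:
q = -62890 (q = -35680 - 27210 = -62890)
1/(58370/(-26574) + q) = 1/(58370/(-26574) - 62890) = 1/(58370*(-1/26574) - 62890) = 1/(-29185/13287 - 62890) = 1/(-835648615/13287) = -13287/835648615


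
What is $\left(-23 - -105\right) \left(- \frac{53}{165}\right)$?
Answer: $- \frac{4346}{165} \approx -26.339$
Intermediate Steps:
$\left(-23 - -105\right) \left(- \frac{53}{165}\right) = \left(-23 + 105\right) \left(\left(-53\right) \frac{1}{165}\right) = 82 \left(- \frac{53}{165}\right) = - \frac{4346}{165}$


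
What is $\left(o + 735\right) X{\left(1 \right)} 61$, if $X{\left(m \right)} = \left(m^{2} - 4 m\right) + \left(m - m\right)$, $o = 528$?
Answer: $-231129$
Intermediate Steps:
$X{\left(m \right)} = m^{2} - 4 m$ ($X{\left(m \right)} = \left(m^{2} - 4 m\right) + 0 = m^{2} - 4 m$)
$\left(o + 735\right) X{\left(1 \right)} 61 = \left(528 + 735\right) 1 \left(-4 + 1\right) 61 = 1263 \cdot 1 \left(-3\right) 61 = 1263 \left(\left(-3\right) 61\right) = 1263 \left(-183\right) = -231129$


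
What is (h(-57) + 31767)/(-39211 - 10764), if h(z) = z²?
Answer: -35016/49975 ≈ -0.70067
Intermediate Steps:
(h(-57) + 31767)/(-39211 - 10764) = ((-57)² + 31767)/(-39211 - 10764) = (3249 + 31767)/(-49975) = 35016*(-1/49975) = -35016/49975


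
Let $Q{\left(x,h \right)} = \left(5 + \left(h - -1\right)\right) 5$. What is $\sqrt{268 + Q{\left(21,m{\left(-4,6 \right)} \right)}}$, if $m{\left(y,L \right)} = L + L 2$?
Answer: $2 \sqrt{97} \approx 19.698$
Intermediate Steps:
$m{\left(y,L \right)} = 3 L$ ($m{\left(y,L \right)} = L + 2 L = 3 L$)
$Q{\left(x,h \right)} = 30 + 5 h$ ($Q{\left(x,h \right)} = \left(5 + \left(h + 1\right)\right) 5 = \left(5 + \left(1 + h\right)\right) 5 = \left(6 + h\right) 5 = 30 + 5 h$)
$\sqrt{268 + Q{\left(21,m{\left(-4,6 \right)} \right)}} = \sqrt{268 + \left(30 + 5 \cdot 3 \cdot 6\right)} = \sqrt{268 + \left(30 + 5 \cdot 18\right)} = \sqrt{268 + \left(30 + 90\right)} = \sqrt{268 + 120} = \sqrt{388} = 2 \sqrt{97}$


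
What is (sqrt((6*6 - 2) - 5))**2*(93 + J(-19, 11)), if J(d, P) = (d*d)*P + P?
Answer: 118175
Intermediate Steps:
J(d, P) = P + P*d**2 (J(d, P) = d**2*P + P = P*d**2 + P = P + P*d**2)
(sqrt((6*6 - 2) - 5))**2*(93 + J(-19, 11)) = (sqrt((6*6 - 2) - 5))**2*(93 + 11*(1 + (-19)**2)) = (sqrt((36 - 2) - 5))**2*(93 + 11*(1 + 361)) = (sqrt(34 - 5))**2*(93 + 11*362) = (sqrt(29))**2*(93 + 3982) = 29*4075 = 118175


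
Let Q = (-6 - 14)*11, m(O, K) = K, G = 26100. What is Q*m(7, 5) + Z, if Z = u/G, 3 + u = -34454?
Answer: -28744457/26100 ≈ -1101.3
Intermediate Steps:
u = -34457 (u = -3 - 34454 = -34457)
Z = -34457/26100 ≈ -1.3202
Q = -220 (Q = -20*11 = -220)
Q*m(7, 5) + Z = -220*5 - 34457/26100 = -1100 - 34457/26100 = -28744457/26100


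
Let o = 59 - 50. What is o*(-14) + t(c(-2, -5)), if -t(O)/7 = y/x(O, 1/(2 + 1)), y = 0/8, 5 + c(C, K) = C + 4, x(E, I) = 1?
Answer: -126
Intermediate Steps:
c(C, K) = -1 + C (c(C, K) = -5 + (C + 4) = -5 + (4 + C) = -1 + C)
y = 0 (y = 0*(⅛) = 0)
o = 9
t(O) = 0 (t(O) = -0/1 = -0 = -7*0 = 0)
o*(-14) + t(c(-2, -5)) = 9*(-14) + 0 = -126 + 0 = -126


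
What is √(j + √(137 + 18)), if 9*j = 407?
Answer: √(407 + 9*√155)/3 ≈ 7.5942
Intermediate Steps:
j = 407/9 (j = (⅑)*407 = 407/9 ≈ 45.222)
√(j + √(137 + 18)) = √(407/9 + √(137 + 18)) = √(407/9 + √155)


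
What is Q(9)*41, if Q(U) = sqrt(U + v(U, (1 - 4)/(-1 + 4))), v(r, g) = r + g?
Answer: 41*sqrt(17) ≈ 169.05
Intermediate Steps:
v(r, g) = g + r
Q(U) = sqrt(-1 + 2*U) (Q(U) = sqrt(U + ((1 - 4)/(-1 + 4) + U)) = sqrt(U + (-3/3 + U)) = sqrt(U + (-3*1/3 + U)) = sqrt(U + (-1 + U)) = sqrt(-1 + 2*U))
Q(9)*41 = sqrt(-1 + 2*9)*41 = sqrt(-1 + 18)*41 = sqrt(17)*41 = 41*sqrt(17)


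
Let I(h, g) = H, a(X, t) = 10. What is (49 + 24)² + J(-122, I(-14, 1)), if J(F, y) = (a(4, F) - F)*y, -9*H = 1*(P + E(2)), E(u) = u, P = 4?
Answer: 5241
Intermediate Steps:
H = -⅔ (H = -(4 + 2)/9 = -6/9 = -⅑*6 = -⅔ ≈ -0.66667)
I(h, g) = -⅔
J(F, y) = y*(10 - F) (J(F, y) = (10 - F)*y = y*(10 - F))
(49 + 24)² + J(-122, I(-14, 1)) = (49 + 24)² - 2*(10 - 1*(-122))/3 = 73² - 2*(10 + 122)/3 = 5329 - ⅔*132 = 5329 - 88 = 5241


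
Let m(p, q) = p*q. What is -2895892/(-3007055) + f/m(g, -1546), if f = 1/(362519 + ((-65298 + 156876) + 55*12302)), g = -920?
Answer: 931450445088516227/967205516695318640 ≈ 0.96303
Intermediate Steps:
f = 1/1130707 (f = 1/(362519 + (91578 + 676610)) = 1/(362519 + 768188) = 1/1130707 ≈ 8.8440e-7)
-2895892/(-3007055) + f/m(g, -1546) = -2895892/(-3007055) + 1/(1130707*((-920*(-1546)))) = -2895892*(-1/3007055) + (1/1130707)/1422320 = 2895892/3007055 + (1/1130707)*(1/1422320) = 2895892/3007055 + 1/1608227180240 = 931450445088516227/967205516695318640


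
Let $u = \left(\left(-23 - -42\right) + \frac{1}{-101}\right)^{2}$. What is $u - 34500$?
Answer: $- \frac{348255776}{10201} \approx -34139.0$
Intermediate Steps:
$u = \frac{3678724}{10201}$ ($u = \left(\left(-23 + 42\right) - \frac{1}{101}\right)^{2} = \left(19 - \frac{1}{101}\right)^{2} = \left(\frac{1918}{101}\right)^{2} = \frac{3678724}{10201} \approx 360.62$)
$u - 34500 = \frac{3678724}{10201} - 34500 = - \frac{348255776}{10201}$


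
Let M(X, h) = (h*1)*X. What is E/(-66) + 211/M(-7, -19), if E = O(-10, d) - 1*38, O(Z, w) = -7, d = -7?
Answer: 6637/2926 ≈ 2.2683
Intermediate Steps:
M(X, h) = X*h (M(X, h) = h*X = X*h)
E = -45 (E = -7 - 1*38 = -7 - 38 = -45)
E/(-66) + 211/M(-7, -19) = -45/(-66) + 211/((-7*(-19))) = -45*(-1/66) + 211/133 = 15/22 + 211*(1/133) = 15/22 + 211/133 = 6637/2926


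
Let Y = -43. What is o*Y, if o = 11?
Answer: -473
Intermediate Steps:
o*Y = 11*(-43) = -473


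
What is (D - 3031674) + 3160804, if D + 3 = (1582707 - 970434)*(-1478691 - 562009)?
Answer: -1249465381973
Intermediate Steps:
D = -1249465511103 (D = -3 + (1582707 - 970434)*(-1478691 - 562009) = -3 + 612273*(-2040700) = -3 - 1249465511100 = -1249465511103)
(D - 3031674) + 3160804 = (-1249465511103 - 3031674) + 3160804 = -1249468542777 + 3160804 = -1249465381973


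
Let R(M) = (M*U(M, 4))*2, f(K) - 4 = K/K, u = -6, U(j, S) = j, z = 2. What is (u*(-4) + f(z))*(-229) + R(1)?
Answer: -6639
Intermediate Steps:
f(K) = 5 (f(K) = 4 + K/K = 4 + 1 = 5)
R(M) = 2*M**2 (R(M) = (M*M)*2 = M**2*2 = 2*M**2)
(u*(-4) + f(z))*(-229) + R(1) = (-6*(-4) + 5)*(-229) + 2*1**2 = (24 + 5)*(-229) + 2*1 = 29*(-229) + 2 = -6641 + 2 = -6639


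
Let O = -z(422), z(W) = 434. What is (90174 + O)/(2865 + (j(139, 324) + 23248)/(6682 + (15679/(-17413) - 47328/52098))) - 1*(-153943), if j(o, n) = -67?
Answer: 111524638347227748488/724306908580851 ≈ 1.5397e+5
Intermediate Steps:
O = -434 (O = -1*434 = -434)
(90174 + O)/(2865 + (j(139, 324) + 23248)/(6682 + (15679/(-17413) - 47328/52098))) - 1*(-153943) = (90174 - 434)/(2865 + (-67 + 23248)/(6682 + (15679/(-17413) - 47328/52098))) - 1*(-153943) = 89740/(2865 + 23181/(6682 + (15679*(-1/17413) - 47328*1/52098))) + 153943 = 89740/(2865 + 23181/(6682 + (-15679/17413 - 7888/8683))) + 153943 = 89740/(2865 + 23181/(6682 - 273494501/151197079)) + 153943 = 89740/(2865 + 23181/(1010025387377/151197079)) + 153943 = 89740/(2865 + 23181*(151197079/1010025387377)) + 153943 = 89740/(2865 + 3504899488299/1010025387377) + 153943 = 89740/(2897227634323404/1010025387377) + 153943 = 89740*(1010025387377/2897227634323404) + 153943 = 22659919565802995/724306908580851 + 153943 = 111524638347227748488/724306908580851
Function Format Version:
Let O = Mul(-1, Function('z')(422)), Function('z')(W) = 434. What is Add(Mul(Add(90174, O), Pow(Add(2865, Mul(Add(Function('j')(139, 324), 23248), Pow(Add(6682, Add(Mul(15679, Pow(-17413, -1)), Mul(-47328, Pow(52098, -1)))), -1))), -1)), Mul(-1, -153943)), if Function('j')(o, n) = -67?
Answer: Rational(111524638347227748488, 724306908580851) ≈ 1.5397e+5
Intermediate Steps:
O = -434 (O = Mul(-1, 434) = -434)
Add(Mul(Add(90174, O), Pow(Add(2865, Mul(Add(Function('j')(139, 324), 23248), Pow(Add(6682, Add(Mul(15679, Pow(-17413, -1)), Mul(-47328, Pow(52098, -1)))), -1))), -1)), Mul(-1, -153943)) = Add(Mul(Add(90174, -434), Pow(Add(2865, Mul(Add(-67, 23248), Pow(Add(6682, Add(Mul(15679, Pow(-17413, -1)), Mul(-47328, Pow(52098, -1)))), -1))), -1)), Mul(-1, -153943)) = Add(Mul(89740, Pow(Add(2865, Mul(23181, Pow(Add(6682, Add(Mul(15679, Rational(-1, 17413)), Mul(-47328, Rational(1, 52098)))), -1))), -1)), 153943) = Add(Mul(89740, Pow(Add(2865, Mul(23181, Pow(Add(6682, Add(Rational(-15679, 17413), Rational(-7888, 8683))), -1))), -1)), 153943) = Add(Mul(89740, Pow(Add(2865, Mul(23181, Pow(Add(6682, Rational(-273494501, 151197079)), -1))), -1)), 153943) = Add(Mul(89740, Pow(Add(2865, Mul(23181, Pow(Rational(1010025387377, 151197079), -1))), -1)), 153943) = Add(Mul(89740, Pow(Add(2865, Mul(23181, Rational(151197079, 1010025387377))), -1)), 153943) = Add(Mul(89740, Pow(Add(2865, Rational(3504899488299, 1010025387377)), -1)), 153943) = Add(Mul(89740, Pow(Rational(2897227634323404, 1010025387377), -1)), 153943) = Add(Mul(89740, Rational(1010025387377, 2897227634323404)), 153943) = Add(Rational(22659919565802995, 724306908580851), 153943) = Rational(111524638347227748488, 724306908580851)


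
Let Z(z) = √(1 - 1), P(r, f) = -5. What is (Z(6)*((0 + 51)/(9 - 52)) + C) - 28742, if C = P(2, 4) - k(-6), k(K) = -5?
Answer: -28742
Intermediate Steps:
Z(z) = 0 (Z(z) = √0 = 0)
C = 0 (C = -5 - 1*(-5) = -5 + 5 = 0)
(Z(6)*((0 + 51)/(9 - 52)) + C) - 28742 = (0*((0 + 51)/(9 - 52)) + 0) - 28742 = (0*(51/(-43)) + 0) - 28742 = (0*(51*(-1/43)) + 0) - 28742 = (0*(-51/43) + 0) - 28742 = (0 + 0) - 28742 = 0 - 28742 = -28742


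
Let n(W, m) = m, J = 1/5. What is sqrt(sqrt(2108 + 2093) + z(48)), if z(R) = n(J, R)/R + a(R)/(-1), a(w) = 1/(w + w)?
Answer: sqrt(570 + 576*sqrt(4201))/24 ≈ 8.1120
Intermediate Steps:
J = 1/5 (J = 1*(1/5) = 1/5 ≈ 0.20000)
a(w) = 1/(2*w)
z(R) = 1 - 1/(2*R) (z(R) = R/R + (1/(2*R))/(-1) = 1 + (1/(2*R))*(-1) = 1 - 1/(2*R))
sqrt(sqrt(2108 + 2093) + z(48)) = sqrt(sqrt(2108 + 2093) + (-1/2 + 48)/48) = sqrt(sqrt(4201) + (1/48)*(95/2)) = sqrt(sqrt(4201) + 95/96) = sqrt(95/96 + sqrt(4201))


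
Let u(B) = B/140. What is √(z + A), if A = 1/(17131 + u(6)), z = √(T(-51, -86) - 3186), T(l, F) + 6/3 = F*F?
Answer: √(83942110 + 5752063535716*√263)/1199173 ≈ 8.0541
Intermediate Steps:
u(B) = B/140 (u(B) = B*(1/140) = B/140)
T(l, F) = -2 + F² (T(l, F) = -2 + F*F = -2 + F²)
z = 4*√263 (z = √((-2 + (-86)²) - 3186) = √((-2 + 7396) - 3186) = √(7394 - 3186) = √4208 = 4*√263 ≈ 64.869)
A = 70/1199173 (A = 1/(17131 + (1/140)*6) = 1/(17131 + 3/70) = 1/(1199173/70) = 70/1199173 ≈ 5.8374e-5)
√(z + A) = √(4*√263 + 70/1199173) = √(70/1199173 + 4*√263)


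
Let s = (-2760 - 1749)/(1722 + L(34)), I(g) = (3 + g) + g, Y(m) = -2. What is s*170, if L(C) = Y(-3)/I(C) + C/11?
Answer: -299329965/673637 ≈ -444.35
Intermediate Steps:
I(g) = 3 + 2*g
L(C) = -2/(3 + 2*C) + C/11
s = -3521529/1347274 (s = (-2760 - 1749)/(1722 + (-22 + 34*(3 + 2*34))/(11*(3 + 2*34))) = -4509/(1722 + (-22 + 34*(3 + 68))/(11*(3 + 68))) = -4509/(1722 + (1/11)*(-22 + 34*71)/71) = -4509/(1722 + (1/11)*(1/71)*(-22 + 2414)) = -4509/(1722 + (1/11)*(1/71)*2392) = -4509/(1722 + 2392/781) = -4509/1347274/781 = -4509*781/1347274 = -3521529/1347274 ≈ -2.6138)
s*170 = -3521529/1347274*170 = -299329965/673637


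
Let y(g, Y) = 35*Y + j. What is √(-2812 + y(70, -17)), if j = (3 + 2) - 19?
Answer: I*√3421 ≈ 58.489*I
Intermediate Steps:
j = -14 (j = 5 - 19 = -14)
y(g, Y) = -14 + 35*Y (y(g, Y) = 35*Y - 14 = -14 + 35*Y)
√(-2812 + y(70, -17)) = √(-2812 + (-14 + 35*(-17))) = √(-2812 + (-14 - 595)) = √(-2812 - 609) = √(-3421) = I*√3421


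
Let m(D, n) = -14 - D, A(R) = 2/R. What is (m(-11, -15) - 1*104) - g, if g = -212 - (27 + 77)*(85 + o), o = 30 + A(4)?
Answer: 12117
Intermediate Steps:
o = 61/2 (o = 30 + 2/4 = 30 + 2*(¼) = 30 + ½ = 61/2 ≈ 30.500)
g = -12224 (g = -212 - (27 + 77)*(85 + 61/2) = -212 - 104*231/2 = -212 - 1*12012 = -212 - 12012 = -12224)
(m(-11, -15) - 1*104) - g = ((-14 - 1*(-11)) - 1*104) - 1*(-12224) = ((-14 + 11) - 104) + 12224 = (-3 - 104) + 12224 = -107 + 12224 = 12117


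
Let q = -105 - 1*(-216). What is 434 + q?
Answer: 545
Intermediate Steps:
q = 111 (q = -105 + 216 = 111)
434 + q = 434 + 111 = 545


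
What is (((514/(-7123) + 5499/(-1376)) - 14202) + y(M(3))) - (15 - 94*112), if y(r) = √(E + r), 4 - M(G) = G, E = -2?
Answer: -36196680513/9801248 + I ≈ -3693.1 + 1.0*I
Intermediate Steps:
M(G) = 4 - G
y(r) = √(-2 + r)
(((514/(-7123) + 5499/(-1376)) - 14202) + y(M(3))) - (15 - 94*112) = (((514/(-7123) + 5499/(-1376)) - 14202) + √(-2 + (4 - 1*3))) - (15 - 94*112) = (((514*(-1/7123) + 5499*(-1/1376)) - 14202) + √(-2 + (4 - 3))) - (15 - 10528) = (((-514/7123 - 5499/1376) - 14202) + √(-2 + 1)) - 1*(-10513) = ((-39876641/9801248 - 14202) + √(-1)) + 10513 = (-139237200737/9801248 + I) + 10513 = -36196680513/9801248 + I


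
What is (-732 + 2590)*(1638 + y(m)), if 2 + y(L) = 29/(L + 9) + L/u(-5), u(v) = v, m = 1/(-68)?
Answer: 316355836099/103870 ≈ 3.0457e+6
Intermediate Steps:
m = -1/68 ≈ -0.014706
y(L) = -2 + 29/(9 + L) - L/5 (y(L) = -2 + (29/(L + 9) + L/(-5)) = -2 + (29/(9 + L) + L*(-1/5)) = -2 + (29/(9 + L) - L/5) = -2 + 29/(9 + L) - L/5)
(-732 + 2590)*(1638 + y(m)) = (-732 + 2590)*(1638 + (55 - (-1/68)**2 - 19*(-1/68))/(5*(9 - 1/68))) = 1858*(1638 + (55 - 1*1/4624 + 19/68)/(5*(611/68))) = 1858*(1638 + (1/5)*(68/611)*(55 - 1/4624 + 19/68)) = 1858*(1638 + (1/5)*(68/611)*(255611/4624)) = 1858*(1638 + 255611/207740) = 1858*(340533731/207740) = 316355836099/103870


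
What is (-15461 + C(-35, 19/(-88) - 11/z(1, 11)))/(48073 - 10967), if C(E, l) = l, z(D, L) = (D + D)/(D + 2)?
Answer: -1362039/3265328 ≈ -0.41712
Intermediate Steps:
z(D, L) = 2*D/(2 + D) (z(D, L) = (2*D)/(2 + D) = 2*D/(2 + D))
(-15461 + C(-35, 19/(-88) - 11/z(1, 11)))/(48073 - 10967) = (-15461 + (19/(-88) - 11/(2*1/(2 + 1))))/(48073 - 10967) = (-15461 + (19*(-1/88) - 11/(2*1/3)))/37106 = (-15461 + (-19/88 - 11/(2*1*(⅓))))*(1/37106) = (-15461 + (-19/88 - 11/⅔))*(1/37106) = (-15461 + (-19/88 - 11*3/2))*(1/37106) = (-15461 + (-19/88 - 33/2))*(1/37106) = (-15461 - 1471/88)*(1/37106) = -1362039/88*1/37106 = -1362039/3265328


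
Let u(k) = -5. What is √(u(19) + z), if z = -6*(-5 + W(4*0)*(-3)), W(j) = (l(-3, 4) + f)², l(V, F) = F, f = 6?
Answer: 5*√73 ≈ 42.720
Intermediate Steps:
W(j) = 100 (W(j) = (4 + 6)² = 10² = 100)
z = 1830 (z = -6*(-5 + 100*(-3)) = -6*(-5 - 300) = -6*(-305) = 1830)
√(u(19) + z) = √(-5 + 1830) = √1825 = 5*√73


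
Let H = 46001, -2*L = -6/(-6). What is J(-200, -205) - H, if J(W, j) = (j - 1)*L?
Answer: -45898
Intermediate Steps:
L = -½ (L = -(-3)/(-6) = -(-3)*(-1)/6 = -½*1 = -½ ≈ -0.50000)
J(W, j) = ½ - j/2 (J(W, j) = (j - 1)*(-½) = (-1 + j)*(-½) = ½ - j/2)
J(-200, -205) - H = (½ - ½*(-205)) - 1*46001 = (½ + 205/2) - 46001 = 103 - 46001 = -45898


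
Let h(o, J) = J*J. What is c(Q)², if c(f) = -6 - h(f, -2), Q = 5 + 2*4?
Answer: 100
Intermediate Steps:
h(o, J) = J²
Q = 13 (Q = 5 + 8 = 13)
c(f) = -10 (c(f) = -6 - 1*(-2)² = -6 - 1*4 = -6 - 4 = -10)
c(Q)² = (-10)² = 100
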